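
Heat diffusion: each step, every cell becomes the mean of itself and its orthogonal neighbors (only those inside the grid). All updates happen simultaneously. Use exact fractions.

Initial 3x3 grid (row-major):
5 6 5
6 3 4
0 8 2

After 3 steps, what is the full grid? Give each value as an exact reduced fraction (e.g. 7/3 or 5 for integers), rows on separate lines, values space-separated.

Answer: 10549/2160 66023/14400 1141/240
31199/7200 2323/500 30499/7200
9439/2160 58273/14400 9319/2160

Derivation:
After step 1:
  17/3 19/4 5
  7/2 27/5 7/2
  14/3 13/4 14/3
After step 2:
  167/36 1249/240 53/12
  577/120 102/25 557/120
  137/36 1079/240 137/36
After step 3:
  10549/2160 66023/14400 1141/240
  31199/7200 2323/500 30499/7200
  9439/2160 58273/14400 9319/2160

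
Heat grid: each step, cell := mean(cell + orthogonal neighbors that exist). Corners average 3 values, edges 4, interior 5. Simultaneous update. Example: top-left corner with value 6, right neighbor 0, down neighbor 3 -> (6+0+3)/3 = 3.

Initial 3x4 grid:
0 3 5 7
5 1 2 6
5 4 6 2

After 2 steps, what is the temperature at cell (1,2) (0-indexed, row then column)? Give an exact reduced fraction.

Step 1: cell (1,2) = 4
Step 2: cell (1,2) = 19/5
Full grid after step 2:
  23/9 73/24 33/8 29/6
  157/48 16/5 19/5 227/48
  137/36 91/24 97/24 149/36

Answer: 19/5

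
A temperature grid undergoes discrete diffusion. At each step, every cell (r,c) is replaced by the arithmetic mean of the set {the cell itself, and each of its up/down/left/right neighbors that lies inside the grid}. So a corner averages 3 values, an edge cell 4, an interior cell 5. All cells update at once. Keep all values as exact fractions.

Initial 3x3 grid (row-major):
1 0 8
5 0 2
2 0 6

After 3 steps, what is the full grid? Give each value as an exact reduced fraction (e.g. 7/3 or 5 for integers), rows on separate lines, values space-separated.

Answer: 167/80 35473/14400 5969/2160
1903/900 13751/6000 3379/1200
553/270 943/400 1411/540

Derivation:
After step 1:
  2 9/4 10/3
  2 7/5 4
  7/3 2 8/3
After step 2:
  25/12 539/240 115/36
  29/15 233/100 57/20
  19/9 21/10 26/9
After step 3:
  167/80 35473/14400 5969/2160
  1903/900 13751/6000 3379/1200
  553/270 943/400 1411/540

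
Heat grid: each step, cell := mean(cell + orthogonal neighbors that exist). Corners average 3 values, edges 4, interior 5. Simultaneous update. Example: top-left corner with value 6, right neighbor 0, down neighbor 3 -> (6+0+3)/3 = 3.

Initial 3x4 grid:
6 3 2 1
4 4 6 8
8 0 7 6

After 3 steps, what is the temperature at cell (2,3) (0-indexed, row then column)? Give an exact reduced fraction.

Step 1: cell (2,3) = 7
Step 2: cell (2,3) = 17/3
Step 3: cell (2,3) = 3953/720
Full grid after step 3:
  8969/2160 29993/7200 28633/7200 1193/270
  32663/7200 25289/6000 14207/3000 69581/14400
  797/180 1901/400 2959/600 3953/720

Answer: 3953/720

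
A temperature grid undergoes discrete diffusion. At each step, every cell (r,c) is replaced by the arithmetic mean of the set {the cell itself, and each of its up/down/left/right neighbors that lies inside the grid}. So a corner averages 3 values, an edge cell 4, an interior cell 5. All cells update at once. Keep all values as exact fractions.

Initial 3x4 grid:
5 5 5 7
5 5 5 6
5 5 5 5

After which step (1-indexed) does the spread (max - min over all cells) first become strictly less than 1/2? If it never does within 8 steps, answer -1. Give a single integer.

Answer: 4

Derivation:
Step 1: max=6, min=5, spread=1
Step 2: max=23/4, min=5, spread=3/4
Step 3: max=4019/720, min=5, spread=419/720
Step 4: max=237203/43200, min=1129/225, spread=4087/8640
  -> spread < 1/2 first at step 4
Step 5: max=520831/96000, min=272449/54000, spread=65659/172800
Step 6: max=836870263/155520000, min=2738551/540000, spread=1926703/6220800
Step 7: max=49898766517/9331200000, min=495326677/97200000, spread=93896221/373248000
Step 8: max=993284380501/186624000000, min=59680946711/11664000000, spread=61422773/298598400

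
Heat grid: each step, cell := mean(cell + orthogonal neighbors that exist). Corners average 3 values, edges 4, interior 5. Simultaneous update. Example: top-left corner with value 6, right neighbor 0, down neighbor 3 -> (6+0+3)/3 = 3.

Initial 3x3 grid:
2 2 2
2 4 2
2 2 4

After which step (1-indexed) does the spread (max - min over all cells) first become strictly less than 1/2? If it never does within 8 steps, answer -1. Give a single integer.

Answer: 3

Derivation:
Step 1: max=3, min=2, spread=1
Step 2: max=26/9, min=89/40, spread=239/360
Step 3: max=9527/3600, min=407/180, spread=1387/3600
  -> spread < 1/2 first at step 3
Step 4: max=42841/16200, min=25669/10800, spread=347/1296
Step 5: max=2498477/972000, min=1543943/648000, spread=2921/15552
Step 6: max=149066269/58320000, min=94250221/38880000, spread=24611/186624
Step 7: max=8850087593/3499200000, min=5684090687/2332800000, spread=207329/2239488
Step 8: max=528748475521/209952000000, min=343401926389/139968000000, spread=1746635/26873856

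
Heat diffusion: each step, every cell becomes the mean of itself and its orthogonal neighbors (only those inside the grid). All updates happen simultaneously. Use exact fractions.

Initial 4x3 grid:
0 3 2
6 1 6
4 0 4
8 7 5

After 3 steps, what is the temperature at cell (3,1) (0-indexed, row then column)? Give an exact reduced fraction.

Step 1: cell (3,1) = 5
Step 2: cell (3,1) = 149/30
Step 3: cell (3,1) = 8491/1800
Full grid after step 3:
  2069/720 19519/7200 3281/1080
  2551/800 19657/6000 5821/1800
  30179/7200 23707/6000 14377/3600
  10397/2160 8491/1800 1219/270

Answer: 8491/1800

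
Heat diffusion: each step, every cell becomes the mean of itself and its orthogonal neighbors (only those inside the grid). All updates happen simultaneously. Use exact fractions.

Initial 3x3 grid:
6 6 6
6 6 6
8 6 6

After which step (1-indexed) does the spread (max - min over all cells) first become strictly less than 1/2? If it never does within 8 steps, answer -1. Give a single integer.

Step 1: max=20/3, min=6, spread=2/3
Step 2: max=59/9, min=6, spread=5/9
Step 3: max=689/108, min=6, spread=41/108
  -> spread < 1/2 first at step 3
Step 4: max=41011/6480, min=1091/180, spread=347/1296
Step 5: max=2439737/388800, min=10957/1800, spread=2921/15552
Step 6: max=145796539/23328000, min=1321483/216000, spread=24611/186624
Step 7: max=8716802033/1399680000, min=29816741/4860000, spread=207329/2239488
Step 8: max=521914752451/83980800000, min=1594001599/259200000, spread=1746635/26873856

Answer: 3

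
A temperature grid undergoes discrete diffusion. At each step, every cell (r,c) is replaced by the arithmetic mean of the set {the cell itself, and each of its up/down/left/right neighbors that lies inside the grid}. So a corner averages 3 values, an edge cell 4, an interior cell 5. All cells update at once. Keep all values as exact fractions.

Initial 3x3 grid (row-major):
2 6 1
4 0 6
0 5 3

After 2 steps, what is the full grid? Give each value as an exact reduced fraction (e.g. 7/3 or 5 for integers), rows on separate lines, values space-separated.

Answer: 31/12 887/240 109/36
127/40 249/100 157/40
13/6 52/15 55/18

Derivation:
After step 1:
  4 9/4 13/3
  3/2 21/5 5/2
  3 2 14/3
After step 2:
  31/12 887/240 109/36
  127/40 249/100 157/40
  13/6 52/15 55/18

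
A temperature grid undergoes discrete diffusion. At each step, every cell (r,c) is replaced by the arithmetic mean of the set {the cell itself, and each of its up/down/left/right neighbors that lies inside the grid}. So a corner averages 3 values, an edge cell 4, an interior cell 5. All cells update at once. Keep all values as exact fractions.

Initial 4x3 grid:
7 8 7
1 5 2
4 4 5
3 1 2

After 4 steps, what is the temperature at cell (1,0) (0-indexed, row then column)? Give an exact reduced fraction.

Answer: 931361/216000

Derivation:
Step 1: cell (1,0) = 17/4
Step 2: cell (1,0) = 199/48
Step 3: cell (1,0) = 31913/7200
Step 4: cell (1,0) = 931361/216000
Full grid after step 4:
  638071/129600 1435243/288000 653921/129600
  931361/216000 179009/40000 479243/108000
  780241/216000 321739/90000 401183/108000
  101069/32400 1367437/432000 207013/64800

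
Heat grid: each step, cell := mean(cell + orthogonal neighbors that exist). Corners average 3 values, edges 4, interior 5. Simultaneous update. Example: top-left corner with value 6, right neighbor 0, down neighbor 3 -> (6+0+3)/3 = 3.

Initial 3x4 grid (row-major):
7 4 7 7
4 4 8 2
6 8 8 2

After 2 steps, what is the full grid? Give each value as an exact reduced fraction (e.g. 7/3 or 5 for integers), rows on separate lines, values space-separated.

Answer: 21/4 113/20 347/60 199/36
437/80 573/100 583/100 1193/240
71/12 123/20 57/10 61/12

Derivation:
After step 1:
  5 11/2 13/2 16/3
  21/4 28/5 29/5 19/4
  6 13/2 13/2 4
After step 2:
  21/4 113/20 347/60 199/36
  437/80 573/100 583/100 1193/240
  71/12 123/20 57/10 61/12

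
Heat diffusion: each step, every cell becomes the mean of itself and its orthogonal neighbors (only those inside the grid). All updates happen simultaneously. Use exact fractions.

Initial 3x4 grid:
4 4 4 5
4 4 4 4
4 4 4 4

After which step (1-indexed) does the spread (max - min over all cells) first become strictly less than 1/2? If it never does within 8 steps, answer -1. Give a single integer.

Step 1: max=13/3, min=4, spread=1/3
  -> spread < 1/2 first at step 1
Step 2: max=77/18, min=4, spread=5/18
Step 3: max=905/216, min=4, spread=41/216
Step 4: max=107897/25920, min=4, spread=4217/25920
Step 5: max=6429949/1555200, min=28879/7200, spread=38417/311040
Step 6: max=384448211/93312000, min=578597/144000, spread=1903471/18662400
Step 7: max=22995869089/5598720000, min=17395759/4320000, spread=18038617/223948800
Step 8: max=1376960982851/335923200000, min=1568126759/388800000, spread=883978523/13436928000

Answer: 1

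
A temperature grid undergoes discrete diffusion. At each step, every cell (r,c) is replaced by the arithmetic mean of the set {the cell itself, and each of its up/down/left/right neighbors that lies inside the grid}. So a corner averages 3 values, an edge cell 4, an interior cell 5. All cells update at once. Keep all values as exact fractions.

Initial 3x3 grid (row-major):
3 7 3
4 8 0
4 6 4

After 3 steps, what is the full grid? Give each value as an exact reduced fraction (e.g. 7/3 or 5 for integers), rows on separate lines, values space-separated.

After step 1:
  14/3 21/4 10/3
  19/4 5 15/4
  14/3 11/2 10/3
After step 2:
  44/9 73/16 37/9
  229/48 97/20 185/48
  179/36 37/8 151/36
After step 3:
  128/27 1473/320 451/108
  14027/2880 1813/400 12247/2880
  2069/432 2237/480 1825/432

Answer: 128/27 1473/320 451/108
14027/2880 1813/400 12247/2880
2069/432 2237/480 1825/432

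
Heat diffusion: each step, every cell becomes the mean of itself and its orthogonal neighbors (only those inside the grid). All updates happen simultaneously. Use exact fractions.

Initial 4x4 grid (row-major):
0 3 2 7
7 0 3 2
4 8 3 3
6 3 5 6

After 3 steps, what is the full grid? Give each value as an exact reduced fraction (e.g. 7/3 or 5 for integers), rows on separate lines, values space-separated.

Answer: 437/135 619/225 2957/900 1385/432
6107/1800 5531/1500 18991/6000 26371/7200
8333/1800 4741/1200 6223/1500 5399/1440
10091/2160 34697/7200 6053/1440 1163/270

Derivation:
After step 1:
  10/3 5/4 15/4 11/3
  11/4 21/5 2 15/4
  25/4 18/5 22/5 7/2
  13/3 11/2 17/4 14/3
After step 2:
  22/9 47/15 8/3 67/18
  62/15 69/25 181/50 155/48
  127/30 479/100 71/20 979/240
  193/36 1061/240 1129/240 149/36
After step 3:
  437/135 619/225 2957/900 1385/432
  6107/1800 5531/1500 18991/6000 26371/7200
  8333/1800 4741/1200 6223/1500 5399/1440
  10091/2160 34697/7200 6053/1440 1163/270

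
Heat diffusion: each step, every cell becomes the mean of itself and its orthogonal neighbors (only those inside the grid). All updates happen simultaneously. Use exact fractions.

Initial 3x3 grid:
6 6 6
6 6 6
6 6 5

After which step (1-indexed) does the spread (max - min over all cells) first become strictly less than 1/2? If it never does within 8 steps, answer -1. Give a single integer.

Step 1: max=6, min=17/3, spread=1/3
  -> spread < 1/2 first at step 1
Step 2: max=6, min=103/18, spread=5/18
Step 3: max=6, min=1255/216, spread=41/216
Step 4: max=2149/360, min=75629/12960, spread=347/2592
Step 5: max=21443/3600, min=4558663/777600, spread=2921/31104
Step 6: max=2566517/432000, min=274107461/46656000, spread=24611/373248
Step 7: max=57663259/9720000, min=16477437967/2799360000, spread=207329/4478976
Step 8: max=3071598401/518400000, min=989739647549/167961600000, spread=1746635/53747712

Answer: 1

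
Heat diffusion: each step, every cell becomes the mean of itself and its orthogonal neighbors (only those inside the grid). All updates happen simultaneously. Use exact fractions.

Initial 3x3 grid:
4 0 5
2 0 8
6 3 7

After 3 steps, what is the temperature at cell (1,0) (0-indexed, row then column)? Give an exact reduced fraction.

Answer: 10943/3600

Derivation:
Step 1: cell (1,0) = 3
Step 2: cell (1,0) = 169/60
Step 3: cell (1,0) = 10943/3600
Full grid after step 3:
  1927/720 44797/14400 8021/2160
  10943/3600 7013/2000 15043/3600
  1879/540 14393/3600 271/60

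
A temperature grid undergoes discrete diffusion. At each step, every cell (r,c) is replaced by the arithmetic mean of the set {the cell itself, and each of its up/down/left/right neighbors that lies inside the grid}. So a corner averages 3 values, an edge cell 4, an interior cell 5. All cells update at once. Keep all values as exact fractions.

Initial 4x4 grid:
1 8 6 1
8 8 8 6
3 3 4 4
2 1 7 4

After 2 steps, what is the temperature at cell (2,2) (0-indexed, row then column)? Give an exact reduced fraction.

Step 1: cell (2,2) = 26/5
Step 2: cell (2,2) = 239/50
Full grid after step 2:
  197/36 145/24 667/120 89/18
  65/12 559/100 291/50 1199/240
  37/10 93/20 239/50 389/80
  37/12 261/80 349/80 9/2

Answer: 239/50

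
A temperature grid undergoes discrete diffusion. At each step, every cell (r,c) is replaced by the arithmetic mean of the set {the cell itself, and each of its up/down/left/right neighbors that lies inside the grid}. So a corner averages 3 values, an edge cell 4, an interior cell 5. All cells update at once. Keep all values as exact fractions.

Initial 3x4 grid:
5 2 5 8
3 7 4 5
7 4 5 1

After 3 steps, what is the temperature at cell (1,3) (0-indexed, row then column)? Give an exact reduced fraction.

Step 1: cell (1,3) = 9/2
Step 2: cell (1,3) = 581/120
Step 3: cell (1,3) = 32767/7200
Full grid after step 3:
  118/27 1066/225 5657/1200 151/30
  11549/2400 8997/2000 28771/6000 32767/7200
  2039/432 34837/7200 31117/7200 9547/2160

Answer: 32767/7200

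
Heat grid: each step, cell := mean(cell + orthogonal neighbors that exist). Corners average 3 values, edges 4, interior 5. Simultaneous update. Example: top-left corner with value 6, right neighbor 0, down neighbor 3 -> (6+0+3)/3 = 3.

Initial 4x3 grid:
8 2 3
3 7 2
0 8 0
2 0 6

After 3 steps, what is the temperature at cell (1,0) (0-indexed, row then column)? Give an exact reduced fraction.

Step 1: cell (1,0) = 9/2
Step 2: cell (1,0) = 989/240
Step 3: cell (1,0) = 28019/7200
Full grid after step 3:
  9179/2160 14447/3600 1961/540
  28019/7200 23137/6000 1559/450
  24019/7200 19177/6000 4049/1200
  1139/432 10907/3600 35/12

Answer: 28019/7200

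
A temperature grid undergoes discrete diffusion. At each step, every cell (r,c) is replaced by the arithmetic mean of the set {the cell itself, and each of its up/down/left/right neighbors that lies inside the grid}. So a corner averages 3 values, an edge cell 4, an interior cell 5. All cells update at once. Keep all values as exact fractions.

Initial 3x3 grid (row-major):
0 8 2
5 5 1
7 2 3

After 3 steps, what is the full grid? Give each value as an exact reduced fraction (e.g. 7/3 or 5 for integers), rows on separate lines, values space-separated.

After step 1:
  13/3 15/4 11/3
  17/4 21/5 11/4
  14/3 17/4 2
After step 2:
  37/9 319/80 61/18
  349/80 96/25 757/240
  79/18 907/240 3
After step 3:
  2243/540 6131/1600 3791/1080
  6681/1600 5737/1500 48179/14400
  4511/1080 54029/14400 149/45

Answer: 2243/540 6131/1600 3791/1080
6681/1600 5737/1500 48179/14400
4511/1080 54029/14400 149/45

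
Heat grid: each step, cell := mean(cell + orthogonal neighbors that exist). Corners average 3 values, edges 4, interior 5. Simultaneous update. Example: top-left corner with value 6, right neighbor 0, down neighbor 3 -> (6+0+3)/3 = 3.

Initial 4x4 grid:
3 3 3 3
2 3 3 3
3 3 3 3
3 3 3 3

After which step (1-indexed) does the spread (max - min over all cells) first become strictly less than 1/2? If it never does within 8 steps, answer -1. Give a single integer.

Answer: 1

Derivation:
Step 1: max=3, min=8/3, spread=1/3
  -> spread < 1/2 first at step 1
Step 2: max=3, min=329/120, spread=31/120
Step 3: max=3, min=3029/1080, spread=211/1080
Step 4: max=3, min=307157/108000, spread=16843/108000
Step 5: max=26921/9000, min=2777357/972000, spread=130111/972000
Step 6: max=1612841/540000, min=83837633/29160000, spread=3255781/29160000
Step 7: max=1608893/540000, min=2524046309/874800000, spread=82360351/874800000
Step 8: max=289093559/97200000, min=75980683109/26244000000, spread=2074577821/26244000000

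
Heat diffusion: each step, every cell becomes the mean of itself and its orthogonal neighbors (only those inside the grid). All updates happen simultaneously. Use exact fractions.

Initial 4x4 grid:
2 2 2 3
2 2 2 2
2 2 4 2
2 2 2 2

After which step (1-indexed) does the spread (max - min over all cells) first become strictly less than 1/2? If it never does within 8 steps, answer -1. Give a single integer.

Step 1: max=5/2, min=2, spread=1/2
Step 2: max=61/25, min=2, spread=11/25
  -> spread < 1/2 first at step 2
Step 3: max=5659/2400, min=97/48, spread=809/2400
Step 4: max=50009/21600, min=14887/7200, spread=1337/5400
Step 5: max=4979503/2160000, min=150167/72000, spread=474493/2160000
Step 6: max=44451653/19440000, min=2736799/1296000, spread=849917/4860000
Step 7: max=4420817359/1944000000, min=82630697/38880000, spread=1190463/8000000
Step 8: max=39600801509/17496000000, min=4160056969/1944000000, spread=540072197/4374000000

Answer: 2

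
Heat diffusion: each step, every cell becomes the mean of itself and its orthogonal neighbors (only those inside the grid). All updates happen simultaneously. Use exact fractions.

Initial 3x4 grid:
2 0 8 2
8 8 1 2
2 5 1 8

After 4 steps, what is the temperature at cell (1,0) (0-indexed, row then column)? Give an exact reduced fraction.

Answer: 463039/108000

Derivation:
Step 1: cell (1,0) = 5
Step 2: cell (1,0) = 133/30
Step 3: cell (1,0) = 7991/1800
Step 4: cell (1,0) = 463039/108000
Full grid after step 4:
  273149/64800 860333/216000 273431/72000 155771/43200
  463039/108000 373807/90000 1368053/360000 3192727/864000
  95033/21600 300361/72000 849043/216000 479813/129600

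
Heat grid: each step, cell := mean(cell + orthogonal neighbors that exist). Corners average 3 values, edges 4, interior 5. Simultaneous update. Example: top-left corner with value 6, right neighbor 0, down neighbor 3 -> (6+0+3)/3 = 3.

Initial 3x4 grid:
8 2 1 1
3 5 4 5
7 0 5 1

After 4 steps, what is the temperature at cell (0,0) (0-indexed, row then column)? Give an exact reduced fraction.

Answer: 525061/129600

Derivation:
Step 1: cell (0,0) = 13/3
Step 2: cell (0,0) = 169/36
Step 3: cell (0,0) = 8663/2160
Step 4: cell (0,0) = 525061/129600
Full grid after step 4:
  525061/129600 383563/108000 349273/108000 371281/129600
  3404389/864000 1359041/360000 125949/40000 888023/288000
  522811/129600 778751/216000 736171/216000 399131/129600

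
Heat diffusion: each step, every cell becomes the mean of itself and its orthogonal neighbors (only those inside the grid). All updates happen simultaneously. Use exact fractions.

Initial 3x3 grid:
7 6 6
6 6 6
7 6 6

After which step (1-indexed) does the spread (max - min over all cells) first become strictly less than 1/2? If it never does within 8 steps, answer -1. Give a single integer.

Answer: 2

Derivation:
Step 1: max=13/2, min=6, spread=1/2
Step 2: max=229/36, min=6, spread=13/36
  -> spread < 1/2 first at step 2
Step 3: max=9077/1440, min=875/144, spread=109/480
Step 4: max=162149/25920, min=21961/3600, spread=20149/129600
Step 5: max=32333933/5184000, min=3178891/518400, spread=545023/5184000
Step 6: max=1933623751/311040000, min=39811237/6480000, spread=36295/497664
Step 7: max=115859570597/18662400000, min=9575335831/1555200000, spread=305773/5971968
Step 8: max=6941778670159/1119744000000, min=95854575497/15552000000, spread=2575951/71663616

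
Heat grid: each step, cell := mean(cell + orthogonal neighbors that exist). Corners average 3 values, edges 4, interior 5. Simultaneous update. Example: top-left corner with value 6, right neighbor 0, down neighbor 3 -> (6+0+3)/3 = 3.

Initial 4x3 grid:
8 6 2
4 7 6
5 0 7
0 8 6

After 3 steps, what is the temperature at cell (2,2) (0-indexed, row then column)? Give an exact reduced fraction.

Answer: 789/160

Derivation:
Step 1: cell (2,2) = 19/4
Step 2: cell (2,2) = 453/80
Step 3: cell (2,2) = 789/160
Full grid after step 3:
  953/180 15787/2880 2779/540
  823/160 1171/240 7667/1440
  6001/1440 743/150 789/160
  9299/2160 6337/1440 3793/720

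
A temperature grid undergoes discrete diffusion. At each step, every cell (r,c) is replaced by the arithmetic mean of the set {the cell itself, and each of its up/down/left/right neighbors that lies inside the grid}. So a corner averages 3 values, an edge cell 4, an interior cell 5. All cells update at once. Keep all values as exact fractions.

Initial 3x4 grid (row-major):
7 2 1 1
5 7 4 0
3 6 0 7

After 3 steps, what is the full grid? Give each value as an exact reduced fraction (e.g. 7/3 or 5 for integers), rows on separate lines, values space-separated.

After step 1:
  14/3 17/4 2 2/3
  11/2 24/5 12/5 3
  14/3 4 17/4 7/3
After step 2:
  173/36 943/240 559/240 17/9
  589/120 419/100 329/100 21/10
  85/18 1063/240 779/240 115/36
After step 3:
  9823/2160 27457/7200 20587/7200 4549/2160
  33527/7200 1556/375 3031/1000 1571/600
  10123/2160 29857/7200 25487/7200 6149/2160

Answer: 9823/2160 27457/7200 20587/7200 4549/2160
33527/7200 1556/375 3031/1000 1571/600
10123/2160 29857/7200 25487/7200 6149/2160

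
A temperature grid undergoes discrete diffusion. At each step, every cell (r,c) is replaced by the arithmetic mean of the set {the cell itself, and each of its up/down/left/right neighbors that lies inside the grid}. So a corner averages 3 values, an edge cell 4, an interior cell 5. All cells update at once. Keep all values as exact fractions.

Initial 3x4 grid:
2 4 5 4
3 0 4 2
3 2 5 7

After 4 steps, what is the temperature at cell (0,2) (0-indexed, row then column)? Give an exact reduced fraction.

Answer: 374843/108000

Derivation:
Step 1: cell (0,2) = 17/4
Step 2: cell (0,2) = 52/15
Step 3: cell (0,2) = 12989/3600
Step 4: cell (0,2) = 374843/108000
Full grid after step 4:
  29723/10800 111221/36000 374843/108000 496331/129600
  297233/108000 33673/11250 1292461/360000 3331979/864000
  44047/16200 334913/108000 384593/108000 512231/129600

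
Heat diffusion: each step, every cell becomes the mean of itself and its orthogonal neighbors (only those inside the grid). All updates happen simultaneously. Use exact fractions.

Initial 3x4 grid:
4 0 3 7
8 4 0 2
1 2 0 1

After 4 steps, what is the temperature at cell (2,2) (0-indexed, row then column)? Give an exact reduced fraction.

Answer: 72427/36000

Derivation:
Step 1: cell (2,2) = 3/4
Step 2: cell (2,2) = 53/40
Step 3: cell (2,2) = 529/300
Step 4: cell (2,2) = 72427/36000
Full grid after step 4:
  46993/14400 214679/72000 21331/8000 761/300
  2709643/864000 984047/360000 4366/1875 317453/144000
  376787/129600 267581/108000 72427/36000 40717/21600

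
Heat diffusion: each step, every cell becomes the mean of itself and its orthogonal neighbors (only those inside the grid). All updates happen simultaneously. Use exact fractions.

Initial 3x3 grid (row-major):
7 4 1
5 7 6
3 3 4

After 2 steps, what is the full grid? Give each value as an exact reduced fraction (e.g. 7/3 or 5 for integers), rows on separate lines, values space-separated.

Answer: 187/36 75/16 155/36
39/8 24/5 35/8
161/36 69/16 157/36

Derivation:
After step 1:
  16/3 19/4 11/3
  11/2 5 9/2
  11/3 17/4 13/3
After step 2:
  187/36 75/16 155/36
  39/8 24/5 35/8
  161/36 69/16 157/36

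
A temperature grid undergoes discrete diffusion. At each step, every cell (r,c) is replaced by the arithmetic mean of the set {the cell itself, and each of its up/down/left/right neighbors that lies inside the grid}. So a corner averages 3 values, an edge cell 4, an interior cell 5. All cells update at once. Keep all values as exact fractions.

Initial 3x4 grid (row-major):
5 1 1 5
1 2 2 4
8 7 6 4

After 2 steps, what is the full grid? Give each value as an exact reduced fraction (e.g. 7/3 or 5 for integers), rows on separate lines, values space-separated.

After step 1:
  7/3 9/4 9/4 10/3
  4 13/5 3 15/4
  16/3 23/4 19/4 14/3
After step 2:
  103/36 283/120 65/24 28/9
  107/30 88/25 327/100 59/16
  181/36 553/120 109/24 79/18

Answer: 103/36 283/120 65/24 28/9
107/30 88/25 327/100 59/16
181/36 553/120 109/24 79/18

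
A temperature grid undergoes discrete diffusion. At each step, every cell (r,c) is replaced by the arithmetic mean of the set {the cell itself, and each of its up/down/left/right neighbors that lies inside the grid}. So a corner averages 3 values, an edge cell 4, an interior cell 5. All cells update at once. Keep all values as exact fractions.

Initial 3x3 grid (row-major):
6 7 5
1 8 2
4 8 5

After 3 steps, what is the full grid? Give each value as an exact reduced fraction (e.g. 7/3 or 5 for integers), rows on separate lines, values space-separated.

After step 1:
  14/3 13/2 14/3
  19/4 26/5 5
  13/3 25/4 5
After step 2:
  191/36 631/120 97/18
  379/80 277/50 149/30
  46/9 1247/240 65/12
After step 3:
  11017/2160 38687/7200 5621/1080
  24833/4800 15419/3000 19181/3600
  677/135 76549/14400 3739/720

Answer: 11017/2160 38687/7200 5621/1080
24833/4800 15419/3000 19181/3600
677/135 76549/14400 3739/720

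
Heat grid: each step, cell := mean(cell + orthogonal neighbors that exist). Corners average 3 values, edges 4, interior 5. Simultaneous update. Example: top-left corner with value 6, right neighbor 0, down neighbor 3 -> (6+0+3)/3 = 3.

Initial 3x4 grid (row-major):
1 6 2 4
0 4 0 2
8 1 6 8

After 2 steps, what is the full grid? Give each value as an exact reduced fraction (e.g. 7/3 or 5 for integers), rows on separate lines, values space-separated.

After step 1:
  7/3 13/4 3 8/3
  13/4 11/5 14/5 7/2
  3 19/4 15/4 16/3
After step 2:
  53/18 647/240 703/240 55/18
  647/240 13/4 61/20 143/40
  11/3 137/40 499/120 151/36

Answer: 53/18 647/240 703/240 55/18
647/240 13/4 61/20 143/40
11/3 137/40 499/120 151/36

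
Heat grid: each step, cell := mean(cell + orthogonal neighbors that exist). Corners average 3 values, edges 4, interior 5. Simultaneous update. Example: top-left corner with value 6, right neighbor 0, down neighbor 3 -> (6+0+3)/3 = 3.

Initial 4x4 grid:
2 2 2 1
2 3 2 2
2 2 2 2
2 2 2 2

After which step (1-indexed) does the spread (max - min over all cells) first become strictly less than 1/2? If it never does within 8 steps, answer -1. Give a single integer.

Answer: 2

Derivation:
Step 1: max=9/4, min=5/3, spread=7/12
Step 2: max=111/50, min=31/18, spread=112/225
  -> spread < 1/2 first at step 2
Step 3: max=5167/2400, min=4027/2160, spread=6233/21600
Step 4: max=45817/21600, min=122689/64800, spread=7381/32400
Step 5: max=4547959/2160000, min=3768019/1944000, spread=3251441/19440000
Step 6: max=40594309/19440000, min=22806737/11664000, spread=3874621/29160000
Step 7: max=4042449367/1944000000, min=3453987007/1749600000, spread=1842174233/17496000000
Step 8: max=120689723653/58320000000, min=104163609229/52488000000, spread=44571420587/524880000000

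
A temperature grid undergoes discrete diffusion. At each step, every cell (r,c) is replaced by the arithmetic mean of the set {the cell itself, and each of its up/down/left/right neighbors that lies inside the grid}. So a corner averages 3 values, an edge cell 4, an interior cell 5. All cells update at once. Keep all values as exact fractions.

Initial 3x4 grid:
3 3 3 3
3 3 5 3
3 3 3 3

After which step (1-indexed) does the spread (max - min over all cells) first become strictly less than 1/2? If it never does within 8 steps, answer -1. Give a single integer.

Step 1: max=7/2, min=3, spread=1/2
Step 2: max=173/50, min=3, spread=23/50
  -> spread < 1/2 first at step 2
Step 3: max=8011/2400, min=613/200, spread=131/480
Step 4: max=71351/21600, min=11191/3600, spread=841/4320
Step 5: max=28462051/8640000, min=2253373/720000, spread=56863/345600
Step 6: max=254814341/77760000, min=20429543/6480000, spread=386393/3110400
Step 7: max=101705723131/31104000000, min=8196358813/2592000000, spread=26795339/248832000
Step 8: max=6082535714129/1866240000000, min=493646149667/155520000000, spread=254051069/2985984000

Answer: 2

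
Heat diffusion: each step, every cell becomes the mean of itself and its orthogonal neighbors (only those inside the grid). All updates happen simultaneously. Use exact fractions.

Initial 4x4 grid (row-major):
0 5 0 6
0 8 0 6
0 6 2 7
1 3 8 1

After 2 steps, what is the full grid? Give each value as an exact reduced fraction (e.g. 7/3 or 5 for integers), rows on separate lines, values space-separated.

Answer: 83/36 43/15 33/10 23/6
553/240 321/100 191/50 319/80
533/240 369/100 191/50 1121/240
91/36 197/60 269/60 77/18

Derivation:
After step 1:
  5/3 13/4 11/4 4
  2 19/5 16/5 19/4
  7/4 19/5 23/5 4
  4/3 9/2 7/2 16/3
After step 2:
  83/36 43/15 33/10 23/6
  553/240 321/100 191/50 319/80
  533/240 369/100 191/50 1121/240
  91/36 197/60 269/60 77/18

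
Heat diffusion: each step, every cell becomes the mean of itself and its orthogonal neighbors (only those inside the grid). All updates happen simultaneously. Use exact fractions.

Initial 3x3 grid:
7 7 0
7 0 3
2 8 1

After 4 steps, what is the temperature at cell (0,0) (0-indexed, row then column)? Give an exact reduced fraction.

Step 1: cell (0,0) = 7
Step 2: cell (0,0) = 29/6
Step 3: cell (0,0) = 359/72
Step 4: cell (0,0) = 3815/864
Full grid after step 4:
  3815/864 71713/17280 8939/2592
  39409/8640 18239/4800 7631/2160
  21821/5184 136981/34560 5731/1728

Answer: 3815/864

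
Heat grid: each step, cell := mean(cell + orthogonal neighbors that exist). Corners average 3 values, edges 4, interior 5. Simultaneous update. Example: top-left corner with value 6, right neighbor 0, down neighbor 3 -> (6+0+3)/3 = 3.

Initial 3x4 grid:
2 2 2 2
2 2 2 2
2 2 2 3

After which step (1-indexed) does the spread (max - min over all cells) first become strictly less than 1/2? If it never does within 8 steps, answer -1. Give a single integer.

Step 1: max=7/3, min=2, spread=1/3
  -> spread < 1/2 first at step 1
Step 2: max=41/18, min=2, spread=5/18
Step 3: max=473/216, min=2, spread=41/216
Step 4: max=56057/25920, min=2, spread=4217/25920
Step 5: max=3319549/1555200, min=14479/7200, spread=38417/311040
Step 6: max=197824211/93312000, min=290597/144000, spread=1903471/18662400
Step 7: max=11798429089/5598720000, min=8755759/4320000, spread=18038617/223948800
Step 8: max=705114582851/335923200000, min=790526759/388800000, spread=883978523/13436928000

Answer: 1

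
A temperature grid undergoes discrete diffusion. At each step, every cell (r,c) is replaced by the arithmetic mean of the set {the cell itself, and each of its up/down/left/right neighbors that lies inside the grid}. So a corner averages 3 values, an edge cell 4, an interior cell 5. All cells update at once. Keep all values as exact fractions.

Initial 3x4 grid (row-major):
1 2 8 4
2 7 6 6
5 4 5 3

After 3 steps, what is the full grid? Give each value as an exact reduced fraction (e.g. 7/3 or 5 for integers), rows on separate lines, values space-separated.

Answer: 7537/2160 7849/1800 5861/1200 3883/720
56407/14400 6407/1500 7777/1500 73127/14400
4301/1080 33571/7200 34591/7200 5507/1080

Derivation:
After step 1:
  5/3 9/2 5 6
  15/4 21/5 32/5 19/4
  11/3 21/4 9/2 14/3
After step 2:
  119/36 461/120 219/40 21/4
  797/240 241/50 497/100 1309/240
  38/9 1057/240 1249/240 167/36
After step 3:
  7537/2160 7849/1800 5861/1200 3883/720
  56407/14400 6407/1500 7777/1500 73127/14400
  4301/1080 33571/7200 34591/7200 5507/1080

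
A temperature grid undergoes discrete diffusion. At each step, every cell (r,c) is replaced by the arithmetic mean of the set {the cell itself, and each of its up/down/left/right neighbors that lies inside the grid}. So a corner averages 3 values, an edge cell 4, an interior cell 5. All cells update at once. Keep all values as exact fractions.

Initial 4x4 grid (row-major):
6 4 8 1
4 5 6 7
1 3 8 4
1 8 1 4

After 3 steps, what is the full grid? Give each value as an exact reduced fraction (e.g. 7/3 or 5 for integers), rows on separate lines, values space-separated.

After step 1:
  14/3 23/4 19/4 16/3
  4 22/5 34/5 9/2
  9/4 5 22/5 23/4
  10/3 13/4 21/4 3
After step 2:
  173/36 587/120 679/120 175/36
  919/240 519/100 497/100 1343/240
  175/48 193/50 136/25 353/80
  53/18 101/24 159/40 14/3
After step 3:
  9739/2160 18491/3600 18343/3600 11603/2160
  31447/7200 27289/6000 1289/240 35711/7200
  25703/7200 26813/6000 9063/2000 4023/800
  1555/432 13489/3600 1829/400 3133/720

Answer: 9739/2160 18491/3600 18343/3600 11603/2160
31447/7200 27289/6000 1289/240 35711/7200
25703/7200 26813/6000 9063/2000 4023/800
1555/432 13489/3600 1829/400 3133/720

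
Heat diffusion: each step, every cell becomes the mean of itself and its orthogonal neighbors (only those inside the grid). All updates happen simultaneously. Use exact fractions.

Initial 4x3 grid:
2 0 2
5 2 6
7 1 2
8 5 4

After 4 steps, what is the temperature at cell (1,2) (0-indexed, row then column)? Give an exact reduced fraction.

Answer: 650509/216000

Derivation:
Step 1: cell (1,2) = 3
Step 2: cell (1,2) = 703/240
Step 3: cell (1,2) = 20857/7200
Step 4: cell (1,2) = 650509/216000
Full grid after step 4:
  48083/16200 133007/48000 21629/8100
  750509/216000 191789/60000 650509/216000
  906169/216000 696767/180000 765169/216000
  149111/32400 1854283/432000 127361/32400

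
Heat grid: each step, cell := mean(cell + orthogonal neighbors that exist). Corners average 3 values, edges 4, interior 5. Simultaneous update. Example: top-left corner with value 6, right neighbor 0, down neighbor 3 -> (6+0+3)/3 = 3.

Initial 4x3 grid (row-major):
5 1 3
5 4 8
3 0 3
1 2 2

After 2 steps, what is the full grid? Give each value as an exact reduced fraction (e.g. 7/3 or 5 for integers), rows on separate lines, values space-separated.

After step 1:
  11/3 13/4 4
  17/4 18/5 9/2
  9/4 12/5 13/4
  2 5/4 7/3
After step 2:
  67/18 871/240 47/12
  413/120 18/5 307/80
  109/40 51/20 749/240
  11/6 479/240 41/18

Answer: 67/18 871/240 47/12
413/120 18/5 307/80
109/40 51/20 749/240
11/6 479/240 41/18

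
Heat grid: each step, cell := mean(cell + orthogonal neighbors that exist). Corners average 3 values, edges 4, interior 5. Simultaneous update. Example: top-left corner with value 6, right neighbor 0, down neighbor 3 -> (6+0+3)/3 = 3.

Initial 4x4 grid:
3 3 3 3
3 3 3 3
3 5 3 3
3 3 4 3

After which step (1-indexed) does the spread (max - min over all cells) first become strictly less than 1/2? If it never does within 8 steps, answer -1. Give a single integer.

Step 1: max=15/4, min=3, spread=3/4
Step 2: max=353/100, min=3, spread=53/100
Step 3: max=689/200, min=3, spread=89/200
  -> spread < 1/2 first at step 3
Step 4: max=36449/10800, min=551/180, spread=3389/10800
Step 5: max=150887/45000, min=83039/27000, spread=18733/67500
Step 6: max=32371103/9720000, min=1678403/540000, spread=2159849/9720000
Step 7: max=964882979/291600000, min=1517561/486000, spread=54346379/291600000
Step 8: max=28847503499/8748000000, min=915817883/291600000, spread=1372967009/8748000000

Answer: 3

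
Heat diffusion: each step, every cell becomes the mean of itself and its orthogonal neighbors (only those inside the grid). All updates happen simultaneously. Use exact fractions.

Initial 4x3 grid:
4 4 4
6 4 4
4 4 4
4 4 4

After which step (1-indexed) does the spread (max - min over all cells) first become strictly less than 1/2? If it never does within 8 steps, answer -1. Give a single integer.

Answer: 3

Derivation:
Step 1: max=14/3, min=4, spread=2/3
Step 2: max=271/60, min=4, spread=31/60
Step 3: max=2371/540, min=4, spread=211/540
  -> spread < 1/2 first at step 3
Step 4: max=232897/54000, min=3647/900, spread=14077/54000
Step 5: max=2084407/486000, min=219683/54000, spread=5363/24300
Step 6: max=62060809/14580000, min=122869/30000, spread=93859/583200
Step 7: max=3709474481/874800000, min=199736467/48600000, spread=4568723/34992000
Step 8: max=221732435629/52488000000, min=6013618889/1458000000, spread=8387449/83980800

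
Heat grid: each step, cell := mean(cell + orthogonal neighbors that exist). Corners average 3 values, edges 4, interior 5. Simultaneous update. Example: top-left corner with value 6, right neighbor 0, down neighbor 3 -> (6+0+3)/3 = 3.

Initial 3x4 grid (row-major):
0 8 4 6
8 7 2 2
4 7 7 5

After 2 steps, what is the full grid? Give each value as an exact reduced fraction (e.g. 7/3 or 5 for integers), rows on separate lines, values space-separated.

Answer: 89/18 1289/240 363/80 17/4
1369/240 531/100 124/25 1009/240
52/9 727/120 617/120 41/9

Derivation:
After step 1:
  16/3 19/4 5 4
  19/4 32/5 22/5 15/4
  19/3 25/4 21/4 14/3
After step 2:
  89/18 1289/240 363/80 17/4
  1369/240 531/100 124/25 1009/240
  52/9 727/120 617/120 41/9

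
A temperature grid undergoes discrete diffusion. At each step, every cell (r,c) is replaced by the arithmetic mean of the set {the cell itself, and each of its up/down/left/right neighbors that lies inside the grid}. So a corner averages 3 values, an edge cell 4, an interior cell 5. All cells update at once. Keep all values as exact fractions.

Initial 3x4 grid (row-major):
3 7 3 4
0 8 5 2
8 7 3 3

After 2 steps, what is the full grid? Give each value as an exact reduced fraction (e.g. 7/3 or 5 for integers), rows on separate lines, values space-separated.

Answer: 40/9 281/60 43/10 15/4
1109/240 261/50 447/100 401/120
65/12 107/20 67/15 32/9

Derivation:
After step 1:
  10/3 21/4 19/4 3
  19/4 27/5 21/5 7/2
  5 13/2 9/2 8/3
After step 2:
  40/9 281/60 43/10 15/4
  1109/240 261/50 447/100 401/120
  65/12 107/20 67/15 32/9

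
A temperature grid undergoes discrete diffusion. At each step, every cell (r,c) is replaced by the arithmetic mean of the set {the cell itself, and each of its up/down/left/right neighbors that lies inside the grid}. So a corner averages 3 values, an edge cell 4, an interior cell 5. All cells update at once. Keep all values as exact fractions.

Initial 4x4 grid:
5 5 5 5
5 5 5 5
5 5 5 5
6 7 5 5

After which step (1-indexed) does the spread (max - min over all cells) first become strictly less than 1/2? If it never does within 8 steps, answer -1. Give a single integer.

Step 1: max=6, min=5, spread=1
Step 2: max=17/3, min=5, spread=2/3
Step 3: max=2009/360, min=5, spread=209/360
Step 4: max=59099/10800, min=5, spread=5099/10800
  -> spread < 1/2 first at step 4
Step 5: max=1755017/324000, min=22579/4500, spread=129329/324000
Step 6: max=52147343/9720000, min=169793/33750, spread=3246959/9720000
Step 7: max=1554305279/291600000, min=5453167/1080000, spread=81950189/291600000
Step 8: max=46370007899/8748000000, min=246137341/48600000, spread=2065286519/8748000000

Answer: 4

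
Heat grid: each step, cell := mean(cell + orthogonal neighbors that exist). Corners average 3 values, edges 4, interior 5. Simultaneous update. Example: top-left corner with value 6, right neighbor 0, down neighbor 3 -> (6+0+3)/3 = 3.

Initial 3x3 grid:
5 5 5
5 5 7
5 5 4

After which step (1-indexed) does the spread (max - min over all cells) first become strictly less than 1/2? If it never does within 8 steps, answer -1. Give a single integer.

Step 1: max=17/3, min=19/4, spread=11/12
Step 2: max=433/80, min=59/12, spread=119/240
  -> spread < 1/2 first at step 2
Step 3: max=11509/2160, min=6029/1200, spread=821/2700
Step 4: max=1509577/288000, min=217831/43200, spread=172111/864000
Step 5: max=40651621/7776000, min=13191457/2592000, spread=4309/31104
Step 6: max=2424983987/466560000, min=264401693/51840000, spread=36295/373248
Step 7: max=145205423989/27993600000, min=47764780913/9331200000, spread=305773/4478976
Step 8: max=8691828987683/1679616000000, min=2870443506311/559872000000, spread=2575951/53747712

Answer: 2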